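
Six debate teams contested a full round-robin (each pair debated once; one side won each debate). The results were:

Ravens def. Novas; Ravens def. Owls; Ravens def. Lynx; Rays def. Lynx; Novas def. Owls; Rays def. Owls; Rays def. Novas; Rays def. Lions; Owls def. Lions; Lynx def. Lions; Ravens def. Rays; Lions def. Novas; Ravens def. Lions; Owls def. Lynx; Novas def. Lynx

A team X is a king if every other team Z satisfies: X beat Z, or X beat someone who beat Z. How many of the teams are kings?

1

Novas cannot reach Ravens, Rays in two steps.
Owls cannot reach Ravens, Rays in two steps.
Lynx cannot reach Owls, Ravens, Rays in two steps.
Lions cannot reach Ravens, Rays in two steps.
Ravens reaches everyone (king).
Rays cannot reach Ravens in two steps.
Kings: Ravens — 1.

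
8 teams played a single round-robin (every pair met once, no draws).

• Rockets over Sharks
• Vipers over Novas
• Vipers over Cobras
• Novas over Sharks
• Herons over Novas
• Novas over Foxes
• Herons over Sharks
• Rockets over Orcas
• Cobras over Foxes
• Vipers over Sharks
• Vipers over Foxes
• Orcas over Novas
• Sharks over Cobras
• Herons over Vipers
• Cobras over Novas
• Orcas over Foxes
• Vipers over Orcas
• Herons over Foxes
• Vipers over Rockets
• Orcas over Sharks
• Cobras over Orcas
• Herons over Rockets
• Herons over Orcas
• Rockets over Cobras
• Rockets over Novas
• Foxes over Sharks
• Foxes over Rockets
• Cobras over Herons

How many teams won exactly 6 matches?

Win totals: Foxes 2, Rockets 4, Sharks 1, Herons 6, Novas 2, Vipers 6, Cobras 4, Orcas 3.
Exactly 6: Herons, Vipers — 2 teams.

2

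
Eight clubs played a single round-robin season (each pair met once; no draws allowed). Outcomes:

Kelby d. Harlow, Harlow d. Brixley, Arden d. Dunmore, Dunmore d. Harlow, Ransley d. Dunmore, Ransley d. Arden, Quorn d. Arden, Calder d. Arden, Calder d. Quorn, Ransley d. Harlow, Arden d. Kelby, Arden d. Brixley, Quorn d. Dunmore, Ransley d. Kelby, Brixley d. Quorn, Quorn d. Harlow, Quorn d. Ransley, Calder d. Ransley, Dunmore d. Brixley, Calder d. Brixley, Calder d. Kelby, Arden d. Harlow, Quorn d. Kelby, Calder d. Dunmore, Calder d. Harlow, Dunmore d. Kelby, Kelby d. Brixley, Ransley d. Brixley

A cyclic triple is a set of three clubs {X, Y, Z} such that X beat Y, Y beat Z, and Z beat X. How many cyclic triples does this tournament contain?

5

Win totals: Calder 7, Dunmore 3, Kelby 2, Harlow 1, Quorn 5, Arden 4, Ransley 5, Brixley 1.
A club with w wins dominates both others in C(w,2) triples; summing gives 21 + 3 + 1 + 0 + 10 + 6 + 10 + 0 = 51 transitive triples.
Total triples C(8,3) = 56, so cyclic triples = 56 − 51 = 5.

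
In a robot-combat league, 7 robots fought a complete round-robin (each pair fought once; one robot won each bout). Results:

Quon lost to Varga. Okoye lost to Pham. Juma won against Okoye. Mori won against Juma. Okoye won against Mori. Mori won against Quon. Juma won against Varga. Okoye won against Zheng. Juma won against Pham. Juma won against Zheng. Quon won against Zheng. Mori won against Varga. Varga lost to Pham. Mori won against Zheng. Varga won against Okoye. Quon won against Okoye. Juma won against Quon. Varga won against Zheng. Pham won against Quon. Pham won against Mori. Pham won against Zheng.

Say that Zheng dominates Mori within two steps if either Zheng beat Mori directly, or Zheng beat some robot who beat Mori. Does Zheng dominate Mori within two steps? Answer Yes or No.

No

Zheng did not beat Mori directly.
Zheng beat no one, so there is no intermediate robot.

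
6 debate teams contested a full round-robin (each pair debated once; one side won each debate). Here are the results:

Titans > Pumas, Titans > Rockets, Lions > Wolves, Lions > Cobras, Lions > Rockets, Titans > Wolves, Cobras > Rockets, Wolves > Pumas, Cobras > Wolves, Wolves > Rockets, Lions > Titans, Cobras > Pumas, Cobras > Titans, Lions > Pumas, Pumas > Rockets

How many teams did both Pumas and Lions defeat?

1

Pumas beat: Rockets.
Lions beat: Rockets, Wolves, Cobras, Titans, Pumas.
Both beat: Rockets — 1.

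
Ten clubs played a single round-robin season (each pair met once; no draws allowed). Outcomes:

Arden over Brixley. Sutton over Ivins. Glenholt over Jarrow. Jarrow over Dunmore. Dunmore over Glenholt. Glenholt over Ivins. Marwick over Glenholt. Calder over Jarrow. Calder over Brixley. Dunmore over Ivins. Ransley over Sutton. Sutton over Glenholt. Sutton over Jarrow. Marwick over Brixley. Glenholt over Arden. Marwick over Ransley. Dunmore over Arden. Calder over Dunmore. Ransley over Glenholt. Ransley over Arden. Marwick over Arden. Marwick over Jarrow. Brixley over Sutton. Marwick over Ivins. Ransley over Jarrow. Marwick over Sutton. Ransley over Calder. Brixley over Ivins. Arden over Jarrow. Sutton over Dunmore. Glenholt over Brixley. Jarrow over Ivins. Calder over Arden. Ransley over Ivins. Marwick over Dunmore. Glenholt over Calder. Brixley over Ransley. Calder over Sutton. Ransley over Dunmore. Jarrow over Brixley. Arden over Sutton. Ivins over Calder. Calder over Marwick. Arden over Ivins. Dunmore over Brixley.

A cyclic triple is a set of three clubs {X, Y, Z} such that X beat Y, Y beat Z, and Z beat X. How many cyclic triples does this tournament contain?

22

Win totals: Ivins 1, Calder 6, Sutton 4, Jarrow 3, Ransley 7, Marwick 8, Dunmore 4, Brixley 3, Glenholt 5, Arden 4.
A club with w wins dominates both others in C(w,2) triples; summing gives 0 + 15 + 6 + 3 + 21 + 28 + 6 + 3 + 10 + 6 = 98 transitive triples.
Total triples C(10,3) = 120, so cyclic triples = 120 − 98 = 22.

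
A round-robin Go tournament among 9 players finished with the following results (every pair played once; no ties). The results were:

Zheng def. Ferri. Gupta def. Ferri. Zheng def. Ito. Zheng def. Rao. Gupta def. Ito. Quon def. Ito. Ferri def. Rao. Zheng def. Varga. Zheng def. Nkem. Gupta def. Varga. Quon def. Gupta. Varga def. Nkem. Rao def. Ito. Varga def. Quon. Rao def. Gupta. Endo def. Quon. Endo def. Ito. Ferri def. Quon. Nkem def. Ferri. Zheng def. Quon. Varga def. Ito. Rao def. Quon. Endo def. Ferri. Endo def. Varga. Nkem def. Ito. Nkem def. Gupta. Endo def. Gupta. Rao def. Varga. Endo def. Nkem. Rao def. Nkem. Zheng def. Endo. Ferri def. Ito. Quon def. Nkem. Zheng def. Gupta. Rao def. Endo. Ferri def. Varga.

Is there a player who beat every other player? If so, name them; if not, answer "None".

Zheng has 8 wins out of 8 opponents — a perfect record.

Zheng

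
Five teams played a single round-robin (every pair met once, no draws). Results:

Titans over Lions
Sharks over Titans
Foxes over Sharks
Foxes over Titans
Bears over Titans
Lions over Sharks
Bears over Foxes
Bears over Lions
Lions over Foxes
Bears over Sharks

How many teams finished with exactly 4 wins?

Win totals: Sharks 1, Bears 4, Lions 2, Titans 1, Foxes 2.
Exactly 4: Bears — 1 team.

1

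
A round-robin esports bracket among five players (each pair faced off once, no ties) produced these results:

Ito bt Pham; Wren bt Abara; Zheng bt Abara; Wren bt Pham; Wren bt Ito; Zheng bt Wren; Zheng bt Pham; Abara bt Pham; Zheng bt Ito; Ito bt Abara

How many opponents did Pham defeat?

Pham's results: beat no one; lost to Zheng, Wren, Ito, Abara.
That is 0 wins.

0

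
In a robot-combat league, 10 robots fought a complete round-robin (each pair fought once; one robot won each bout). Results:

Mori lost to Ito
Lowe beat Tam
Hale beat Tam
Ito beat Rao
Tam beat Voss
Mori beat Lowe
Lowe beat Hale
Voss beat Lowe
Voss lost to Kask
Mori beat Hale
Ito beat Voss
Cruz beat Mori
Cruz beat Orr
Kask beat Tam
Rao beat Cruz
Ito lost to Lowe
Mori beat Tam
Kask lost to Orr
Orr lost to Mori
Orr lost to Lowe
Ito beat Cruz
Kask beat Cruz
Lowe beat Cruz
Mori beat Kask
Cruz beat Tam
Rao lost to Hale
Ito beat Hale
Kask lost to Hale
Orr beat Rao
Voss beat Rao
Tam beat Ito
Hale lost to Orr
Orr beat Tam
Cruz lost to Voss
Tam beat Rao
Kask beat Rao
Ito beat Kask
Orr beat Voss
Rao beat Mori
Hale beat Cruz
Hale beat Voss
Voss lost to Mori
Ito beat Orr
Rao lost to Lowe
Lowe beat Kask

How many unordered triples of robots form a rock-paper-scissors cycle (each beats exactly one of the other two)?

27

Win totals: Voss 3, Hale 5, Tam 3, Ito 7, Orr 5, Cruz 3, Rao 2, Mori 6, Kask 4, Lowe 7.
A robot with w wins dominates both others in C(w,2) triples; summing gives 3 + 10 + 3 + 21 + 10 + 3 + 1 + 15 + 6 + 21 = 93 transitive triples.
Total triples C(10,3) = 120, so cyclic triples = 120 − 93 = 27.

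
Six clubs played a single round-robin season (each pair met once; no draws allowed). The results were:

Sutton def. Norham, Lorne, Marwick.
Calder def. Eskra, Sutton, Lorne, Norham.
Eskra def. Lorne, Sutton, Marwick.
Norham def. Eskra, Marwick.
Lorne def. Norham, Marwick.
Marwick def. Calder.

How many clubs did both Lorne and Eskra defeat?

Lorne beat: Marwick, Norham.
Eskra beat: Marwick, Lorne, Sutton.
Both beat: Marwick — 1.

1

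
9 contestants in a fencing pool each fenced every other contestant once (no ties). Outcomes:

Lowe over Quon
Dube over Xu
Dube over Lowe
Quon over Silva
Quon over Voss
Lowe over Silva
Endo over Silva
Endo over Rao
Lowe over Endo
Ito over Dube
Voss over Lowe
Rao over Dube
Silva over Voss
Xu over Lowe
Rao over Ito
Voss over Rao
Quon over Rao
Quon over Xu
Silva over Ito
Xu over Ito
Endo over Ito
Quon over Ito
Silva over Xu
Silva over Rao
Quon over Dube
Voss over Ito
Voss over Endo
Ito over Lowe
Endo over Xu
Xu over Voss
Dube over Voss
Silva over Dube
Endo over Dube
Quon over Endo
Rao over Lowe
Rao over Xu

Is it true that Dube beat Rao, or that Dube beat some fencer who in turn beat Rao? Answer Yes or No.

Yes

Dube did not beat Rao directly.
Dube beat Voss, Lowe, Xu. Of those, Voss beat Rao.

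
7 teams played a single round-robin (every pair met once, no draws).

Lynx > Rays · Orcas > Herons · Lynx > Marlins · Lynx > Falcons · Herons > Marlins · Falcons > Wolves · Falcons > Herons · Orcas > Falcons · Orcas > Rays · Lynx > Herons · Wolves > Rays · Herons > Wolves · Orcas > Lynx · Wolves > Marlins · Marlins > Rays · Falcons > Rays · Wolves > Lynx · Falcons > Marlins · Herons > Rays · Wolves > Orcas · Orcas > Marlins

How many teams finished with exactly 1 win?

Win totals: Lynx 4, Falcons 4, Orcas 5, Herons 3, Rays 0, Wolves 4, Marlins 1.
Exactly 1: Marlins — 1 team.

1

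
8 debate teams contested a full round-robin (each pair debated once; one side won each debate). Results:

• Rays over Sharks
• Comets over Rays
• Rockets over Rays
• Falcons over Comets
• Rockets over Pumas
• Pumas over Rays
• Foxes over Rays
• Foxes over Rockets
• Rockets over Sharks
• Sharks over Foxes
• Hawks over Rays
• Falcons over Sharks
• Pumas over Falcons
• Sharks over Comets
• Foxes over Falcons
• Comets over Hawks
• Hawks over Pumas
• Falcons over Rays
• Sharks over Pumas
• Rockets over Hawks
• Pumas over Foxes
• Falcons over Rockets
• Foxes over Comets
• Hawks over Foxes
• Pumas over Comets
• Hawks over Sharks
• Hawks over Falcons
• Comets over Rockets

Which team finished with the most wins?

Hawks

Win totals: Falcons 4, Sharks 3, Foxes 4, Rockets 4, Comets 3, Rays 1, Pumas 4, Hawks 5.
Hawks leads with 5 wins (next highest: 4).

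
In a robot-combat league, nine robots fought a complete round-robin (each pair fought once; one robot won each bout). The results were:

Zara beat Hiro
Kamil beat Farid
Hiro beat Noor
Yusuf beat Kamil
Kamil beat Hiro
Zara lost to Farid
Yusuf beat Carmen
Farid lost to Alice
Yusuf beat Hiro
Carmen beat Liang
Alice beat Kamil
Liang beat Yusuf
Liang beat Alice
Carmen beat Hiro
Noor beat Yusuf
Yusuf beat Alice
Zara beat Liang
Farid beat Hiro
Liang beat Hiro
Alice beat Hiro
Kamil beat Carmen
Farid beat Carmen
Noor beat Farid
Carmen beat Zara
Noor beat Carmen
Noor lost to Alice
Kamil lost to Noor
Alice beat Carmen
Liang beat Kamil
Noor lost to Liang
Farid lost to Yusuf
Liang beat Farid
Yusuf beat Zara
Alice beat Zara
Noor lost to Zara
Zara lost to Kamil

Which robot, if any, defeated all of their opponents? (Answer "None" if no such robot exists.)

None

Highest win total is Yusuf with 6 (out of 8 possible).
Yusuf lost to Liang, Noor, so no robot went undefeated.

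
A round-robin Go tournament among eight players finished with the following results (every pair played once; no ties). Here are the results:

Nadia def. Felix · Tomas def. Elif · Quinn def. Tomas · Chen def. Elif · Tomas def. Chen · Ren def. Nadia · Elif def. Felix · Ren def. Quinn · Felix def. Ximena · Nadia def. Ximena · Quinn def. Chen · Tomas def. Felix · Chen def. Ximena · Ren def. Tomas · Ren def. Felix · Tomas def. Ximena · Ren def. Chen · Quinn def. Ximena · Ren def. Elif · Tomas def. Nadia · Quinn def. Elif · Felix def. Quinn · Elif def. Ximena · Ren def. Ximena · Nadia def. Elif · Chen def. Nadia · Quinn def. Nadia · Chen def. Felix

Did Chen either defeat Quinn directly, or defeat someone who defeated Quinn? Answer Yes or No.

Chen did not beat Quinn directly.
Chen beat Ximena, Elif, Nadia, Felix. Of those, Felix beat Quinn.

Yes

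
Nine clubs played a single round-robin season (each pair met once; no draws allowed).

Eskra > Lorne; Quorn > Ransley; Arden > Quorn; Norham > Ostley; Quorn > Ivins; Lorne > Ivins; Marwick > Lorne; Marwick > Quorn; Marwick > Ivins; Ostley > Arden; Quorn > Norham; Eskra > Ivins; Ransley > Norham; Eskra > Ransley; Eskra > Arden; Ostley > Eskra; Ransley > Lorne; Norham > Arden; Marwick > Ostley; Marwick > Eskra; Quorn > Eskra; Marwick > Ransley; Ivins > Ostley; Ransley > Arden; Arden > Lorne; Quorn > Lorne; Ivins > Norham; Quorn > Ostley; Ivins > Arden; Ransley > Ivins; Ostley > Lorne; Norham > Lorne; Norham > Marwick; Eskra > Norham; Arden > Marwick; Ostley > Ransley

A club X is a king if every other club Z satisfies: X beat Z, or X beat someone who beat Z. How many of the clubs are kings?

Quorn reaches everyone (king).
Ostley reaches everyone (king).
Eskra reaches everyone (king).
Arden reaches everyone (king).
Ivins reaches everyone (king).
Marwick reaches everyone (king).
Ransley cannot reach Eskra in two steps.
Lorne cannot reach Quorn, Eskra, Marwick, Ransley in two steps.
Norham reaches everyone (king).
Kings: Quorn, Ostley, Eskra, Arden, Ivins, Marwick, Norham — 7.

7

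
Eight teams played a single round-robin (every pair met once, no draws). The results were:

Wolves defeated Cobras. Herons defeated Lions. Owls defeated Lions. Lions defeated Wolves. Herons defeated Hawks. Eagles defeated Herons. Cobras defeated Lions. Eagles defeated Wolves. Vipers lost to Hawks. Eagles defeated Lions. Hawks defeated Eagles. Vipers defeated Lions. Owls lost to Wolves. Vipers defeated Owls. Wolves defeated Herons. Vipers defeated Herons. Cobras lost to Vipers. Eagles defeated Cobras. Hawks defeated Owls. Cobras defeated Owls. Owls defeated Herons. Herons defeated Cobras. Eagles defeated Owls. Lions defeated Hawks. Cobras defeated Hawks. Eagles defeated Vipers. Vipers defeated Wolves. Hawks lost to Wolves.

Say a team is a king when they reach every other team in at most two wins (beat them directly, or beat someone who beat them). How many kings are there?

6

Eagles reaches everyone (king).
Lions reaches everyone (king).
Herons reaches everyone (king).
Cobras reaches everyone (king).
Hawks reaches everyone (king).
Vipers cannot reach Eagles in two steps.
Owls cannot reach Eagles, Vipers in two steps.
Wolves reaches everyone (king).
Kings: Eagles, Lions, Herons, Cobras, Hawks, Wolves — 6.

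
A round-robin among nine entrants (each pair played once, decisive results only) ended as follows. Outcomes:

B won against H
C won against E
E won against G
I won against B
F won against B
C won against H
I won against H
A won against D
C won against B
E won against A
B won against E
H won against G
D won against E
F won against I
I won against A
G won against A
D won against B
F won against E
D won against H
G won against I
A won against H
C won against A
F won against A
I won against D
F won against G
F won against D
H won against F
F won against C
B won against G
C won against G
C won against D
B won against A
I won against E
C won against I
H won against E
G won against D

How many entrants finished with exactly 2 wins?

2

Win totals: A 2, B 4, C 7, D 3, E 2, F 7, G 3, H 3, I 5.
Exactly 2: A, E — 2 entrants.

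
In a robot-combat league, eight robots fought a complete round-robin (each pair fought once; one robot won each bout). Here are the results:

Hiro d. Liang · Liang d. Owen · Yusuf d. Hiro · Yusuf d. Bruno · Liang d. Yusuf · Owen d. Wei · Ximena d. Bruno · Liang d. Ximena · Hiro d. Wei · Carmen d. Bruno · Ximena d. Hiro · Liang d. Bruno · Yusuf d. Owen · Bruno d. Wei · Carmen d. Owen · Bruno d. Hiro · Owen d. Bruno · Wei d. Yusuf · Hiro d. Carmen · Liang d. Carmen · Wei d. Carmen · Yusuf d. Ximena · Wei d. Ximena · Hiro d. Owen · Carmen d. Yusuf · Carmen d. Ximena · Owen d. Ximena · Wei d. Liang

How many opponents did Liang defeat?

Liang's results: beat Owen, Carmen, Bruno, Yusuf, Ximena; lost to Wei, Hiro.
That is 5 wins.

5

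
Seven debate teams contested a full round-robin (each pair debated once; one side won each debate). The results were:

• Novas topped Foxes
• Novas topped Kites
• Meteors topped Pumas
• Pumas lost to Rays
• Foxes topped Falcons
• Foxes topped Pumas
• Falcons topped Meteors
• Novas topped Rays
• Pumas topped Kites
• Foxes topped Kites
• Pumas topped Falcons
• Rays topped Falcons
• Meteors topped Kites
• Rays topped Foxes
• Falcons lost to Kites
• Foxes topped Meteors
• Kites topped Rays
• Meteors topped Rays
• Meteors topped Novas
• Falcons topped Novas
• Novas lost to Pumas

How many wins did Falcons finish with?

Falcons' results: beat Novas, Meteors; lost to Rays, Pumas, Kites, Foxes.
That is 2 wins.

2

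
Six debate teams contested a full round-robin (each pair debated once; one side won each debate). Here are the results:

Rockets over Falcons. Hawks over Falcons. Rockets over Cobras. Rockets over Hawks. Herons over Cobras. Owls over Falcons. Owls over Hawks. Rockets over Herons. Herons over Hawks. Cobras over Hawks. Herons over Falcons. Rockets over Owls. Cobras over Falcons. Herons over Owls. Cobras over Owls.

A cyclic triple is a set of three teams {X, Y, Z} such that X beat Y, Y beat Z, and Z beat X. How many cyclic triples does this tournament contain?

0

Win totals: Owls 2, Herons 4, Rockets 5, Cobras 3, Falcons 0, Hawks 1.
A team with w wins dominates both others in C(w,2) triples; summing gives 1 + 6 + 10 + 3 + 0 + 0 = 20 transitive triples.
Total triples C(6,3) = 20, so cyclic triples = 20 − 20 = 0.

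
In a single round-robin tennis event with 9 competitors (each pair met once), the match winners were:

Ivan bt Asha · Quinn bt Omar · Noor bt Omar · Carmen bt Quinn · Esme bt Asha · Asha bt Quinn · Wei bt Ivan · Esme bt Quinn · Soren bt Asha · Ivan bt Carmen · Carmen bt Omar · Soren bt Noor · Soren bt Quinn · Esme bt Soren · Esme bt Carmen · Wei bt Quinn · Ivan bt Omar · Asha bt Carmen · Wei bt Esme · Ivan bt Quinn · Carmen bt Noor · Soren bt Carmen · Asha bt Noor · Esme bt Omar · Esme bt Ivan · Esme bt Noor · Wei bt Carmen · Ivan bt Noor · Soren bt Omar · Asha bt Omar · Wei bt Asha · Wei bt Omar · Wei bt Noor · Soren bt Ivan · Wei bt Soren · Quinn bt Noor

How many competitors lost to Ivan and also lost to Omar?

Ivan beat: Carmen, Quinn, Omar, Asha, Noor.
Omar beat: no one.
No one was beaten by both.

0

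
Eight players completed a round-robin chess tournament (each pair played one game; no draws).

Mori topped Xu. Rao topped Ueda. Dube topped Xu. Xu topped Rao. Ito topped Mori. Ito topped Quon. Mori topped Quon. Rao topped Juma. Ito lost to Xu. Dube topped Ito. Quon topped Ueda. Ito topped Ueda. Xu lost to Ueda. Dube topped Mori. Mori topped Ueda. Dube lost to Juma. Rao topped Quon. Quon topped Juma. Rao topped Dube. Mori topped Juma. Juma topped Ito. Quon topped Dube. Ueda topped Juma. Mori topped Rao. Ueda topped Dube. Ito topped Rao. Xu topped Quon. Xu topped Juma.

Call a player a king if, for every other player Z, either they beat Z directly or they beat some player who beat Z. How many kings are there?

7

Juma reaches everyone (king).
Dube reaches everyone (king).
Mori reaches everyone (king).
Ito reaches everyone (king).
Ueda reaches everyone (king).
Rao reaches everyone (king).
Xu reaches everyone (king).
Quon cannot reach Rao in two steps.
Kings: Juma, Dube, Mori, Ito, Ueda, Rao, Xu — 7.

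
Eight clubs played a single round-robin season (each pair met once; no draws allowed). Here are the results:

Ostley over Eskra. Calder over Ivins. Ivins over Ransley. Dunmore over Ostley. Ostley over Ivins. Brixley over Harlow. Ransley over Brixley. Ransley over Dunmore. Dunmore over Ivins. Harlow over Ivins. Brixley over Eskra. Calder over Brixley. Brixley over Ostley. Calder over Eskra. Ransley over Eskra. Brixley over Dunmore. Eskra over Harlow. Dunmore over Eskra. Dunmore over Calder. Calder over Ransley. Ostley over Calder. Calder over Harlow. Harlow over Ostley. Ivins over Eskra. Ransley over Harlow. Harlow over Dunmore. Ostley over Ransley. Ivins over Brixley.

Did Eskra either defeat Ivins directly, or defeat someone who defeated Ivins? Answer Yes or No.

Eskra did not beat Ivins directly.
Eskra beat Harlow. Of those, Harlow beat Ivins.

Yes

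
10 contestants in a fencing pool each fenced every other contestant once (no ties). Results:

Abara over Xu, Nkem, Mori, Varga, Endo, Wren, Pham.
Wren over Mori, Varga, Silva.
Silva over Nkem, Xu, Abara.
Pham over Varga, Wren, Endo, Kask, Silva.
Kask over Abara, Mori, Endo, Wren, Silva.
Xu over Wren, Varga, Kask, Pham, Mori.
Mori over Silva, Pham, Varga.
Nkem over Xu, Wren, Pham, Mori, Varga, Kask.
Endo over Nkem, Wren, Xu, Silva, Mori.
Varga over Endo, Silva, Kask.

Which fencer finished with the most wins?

Win totals: Wren 3, Nkem 6, Kask 5, Xu 5, Varga 3, Pham 5, Silva 3, Mori 3, Abara 7, Endo 5.
Abara leads with 7 wins (next highest: 6).

Abara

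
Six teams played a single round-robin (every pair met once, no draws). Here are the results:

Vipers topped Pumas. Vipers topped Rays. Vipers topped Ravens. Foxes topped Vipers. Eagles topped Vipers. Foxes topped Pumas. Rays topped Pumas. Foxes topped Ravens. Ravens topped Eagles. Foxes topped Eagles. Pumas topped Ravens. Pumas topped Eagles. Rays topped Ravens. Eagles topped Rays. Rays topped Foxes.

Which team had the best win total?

Win totals: Eagles 2, Pumas 2, Ravens 1, Vipers 3, Rays 3, Foxes 4.
Foxes leads with 4 wins (next highest: 3).

Foxes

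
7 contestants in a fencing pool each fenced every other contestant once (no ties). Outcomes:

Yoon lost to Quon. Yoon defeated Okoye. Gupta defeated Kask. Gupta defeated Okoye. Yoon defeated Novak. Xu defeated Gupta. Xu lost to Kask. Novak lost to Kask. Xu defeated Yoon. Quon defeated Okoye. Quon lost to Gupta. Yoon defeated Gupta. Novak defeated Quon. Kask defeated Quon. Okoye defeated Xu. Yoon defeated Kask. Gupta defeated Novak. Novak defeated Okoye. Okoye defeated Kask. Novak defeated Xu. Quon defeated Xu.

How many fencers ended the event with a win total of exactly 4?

2

Win totals: Xu 2, Okoye 2, Quon 3, Yoon 4, Novak 3, Gupta 4, Kask 3.
Exactly 4: Yoon, Gupta — 2 fencers.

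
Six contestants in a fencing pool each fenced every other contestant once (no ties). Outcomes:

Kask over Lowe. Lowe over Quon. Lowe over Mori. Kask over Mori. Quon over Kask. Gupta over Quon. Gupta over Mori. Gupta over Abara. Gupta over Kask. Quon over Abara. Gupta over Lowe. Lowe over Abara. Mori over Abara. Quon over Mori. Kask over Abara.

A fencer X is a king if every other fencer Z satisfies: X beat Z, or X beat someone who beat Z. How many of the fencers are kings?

Gupta reaches everyone (king).
Quon cannot reach Gupta in two steps.
Lowe cannot reach Gupta in two steps.
Kask cannot reach Gupta in two steps.
Mori cannot reach Gupta, Quon, Lowe, Kask in two steps.
Abara cannot reach Gupta, Quon, Lowe, Kask, Mori in two steps.
Kings: Gupta — 1.

1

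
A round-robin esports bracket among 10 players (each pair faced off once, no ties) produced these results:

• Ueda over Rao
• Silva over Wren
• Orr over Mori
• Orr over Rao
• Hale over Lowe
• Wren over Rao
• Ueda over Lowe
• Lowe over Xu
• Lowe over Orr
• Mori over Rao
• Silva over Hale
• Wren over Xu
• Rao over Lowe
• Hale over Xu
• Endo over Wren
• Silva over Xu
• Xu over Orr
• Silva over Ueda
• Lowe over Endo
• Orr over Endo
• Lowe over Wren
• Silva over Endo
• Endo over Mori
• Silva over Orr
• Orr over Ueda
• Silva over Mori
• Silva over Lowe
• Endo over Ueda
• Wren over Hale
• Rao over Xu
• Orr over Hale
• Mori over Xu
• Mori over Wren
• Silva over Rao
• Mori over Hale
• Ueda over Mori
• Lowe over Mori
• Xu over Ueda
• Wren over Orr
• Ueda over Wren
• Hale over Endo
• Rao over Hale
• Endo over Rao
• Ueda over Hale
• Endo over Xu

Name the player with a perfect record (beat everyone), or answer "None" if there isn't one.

Silva has 9 wins out of 9 opponents — a perfect record.

Silva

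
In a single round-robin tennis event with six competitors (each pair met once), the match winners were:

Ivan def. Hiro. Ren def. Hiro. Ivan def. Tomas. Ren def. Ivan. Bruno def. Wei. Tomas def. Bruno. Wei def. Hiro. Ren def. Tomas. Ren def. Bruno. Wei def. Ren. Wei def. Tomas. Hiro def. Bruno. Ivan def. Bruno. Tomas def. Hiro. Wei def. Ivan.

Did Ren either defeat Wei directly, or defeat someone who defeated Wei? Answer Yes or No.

Ren did not beat Wei directly.
Ren beat Hiro, Tomas, Ivan, Bruno. Of those, Bruno beat Wei.

Yes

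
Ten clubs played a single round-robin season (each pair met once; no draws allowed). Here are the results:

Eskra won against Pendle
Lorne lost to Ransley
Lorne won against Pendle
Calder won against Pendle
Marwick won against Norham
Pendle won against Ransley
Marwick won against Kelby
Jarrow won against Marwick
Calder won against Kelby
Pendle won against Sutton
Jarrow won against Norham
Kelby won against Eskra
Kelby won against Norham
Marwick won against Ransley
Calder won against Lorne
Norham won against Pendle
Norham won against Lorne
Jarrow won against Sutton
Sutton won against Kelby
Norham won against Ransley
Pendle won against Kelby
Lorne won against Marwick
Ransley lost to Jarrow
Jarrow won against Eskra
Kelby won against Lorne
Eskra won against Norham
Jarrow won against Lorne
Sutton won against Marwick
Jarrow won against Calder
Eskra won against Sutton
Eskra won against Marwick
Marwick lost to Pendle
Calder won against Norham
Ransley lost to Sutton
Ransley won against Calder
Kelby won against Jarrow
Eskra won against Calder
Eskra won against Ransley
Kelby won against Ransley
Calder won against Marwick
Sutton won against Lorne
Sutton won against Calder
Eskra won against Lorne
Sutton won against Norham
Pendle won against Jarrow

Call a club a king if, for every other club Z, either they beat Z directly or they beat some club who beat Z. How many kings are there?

6

Pendle reaches everyone (king).
Sutton reaches everyone (king).
Jarrow reaches everyone (king).
Norham cannot reach Eskra in two steps.
Lorne cannot reach Eskra, Calder in two steps.
Kelby reaches everyone (king).
Eskra reaches everyone (king).
Calder reaches everyone (king).
Marwick cannot reach Sutton in two steps.
Ransley cannot reach Sutton, Jarrow, Eskra in two steps.
Kings: Pendle, Sutton, Jarrow, Kelby, Eskra, Calder — 6.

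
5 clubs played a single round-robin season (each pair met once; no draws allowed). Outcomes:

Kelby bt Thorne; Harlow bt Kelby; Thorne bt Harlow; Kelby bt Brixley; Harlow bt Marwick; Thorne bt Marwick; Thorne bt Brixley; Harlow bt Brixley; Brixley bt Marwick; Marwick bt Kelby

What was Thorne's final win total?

3

Thorne's results: beat Harlow, Brixley, Marwick; lost to Kelby.
That is 3 wins.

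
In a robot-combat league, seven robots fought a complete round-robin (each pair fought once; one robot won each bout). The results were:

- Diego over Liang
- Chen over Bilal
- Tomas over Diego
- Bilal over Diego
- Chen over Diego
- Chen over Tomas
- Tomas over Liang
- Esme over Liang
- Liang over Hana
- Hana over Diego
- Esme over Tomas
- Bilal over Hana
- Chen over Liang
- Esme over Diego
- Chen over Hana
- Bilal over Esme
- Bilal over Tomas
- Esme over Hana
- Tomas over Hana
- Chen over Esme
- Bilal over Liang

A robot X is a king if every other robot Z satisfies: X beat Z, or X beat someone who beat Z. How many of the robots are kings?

1

Bilal cannot reach Chen in two steps.
Hana cannot reach Bilal, Tomas, Esme, Chen in two steps.
Liang cannot reach Bilal, Tomas, Esme, Chen in two steps.
Tomas cannot reach Bilal, Esme, Chen in two steps.
Esme cannot reach Bilal, Chen in two steps.
Diego cannot reach Bilal, Tomas, Esme, Chen in two steps.
Chen reaches everyone (king).
Kings: Chen — 1.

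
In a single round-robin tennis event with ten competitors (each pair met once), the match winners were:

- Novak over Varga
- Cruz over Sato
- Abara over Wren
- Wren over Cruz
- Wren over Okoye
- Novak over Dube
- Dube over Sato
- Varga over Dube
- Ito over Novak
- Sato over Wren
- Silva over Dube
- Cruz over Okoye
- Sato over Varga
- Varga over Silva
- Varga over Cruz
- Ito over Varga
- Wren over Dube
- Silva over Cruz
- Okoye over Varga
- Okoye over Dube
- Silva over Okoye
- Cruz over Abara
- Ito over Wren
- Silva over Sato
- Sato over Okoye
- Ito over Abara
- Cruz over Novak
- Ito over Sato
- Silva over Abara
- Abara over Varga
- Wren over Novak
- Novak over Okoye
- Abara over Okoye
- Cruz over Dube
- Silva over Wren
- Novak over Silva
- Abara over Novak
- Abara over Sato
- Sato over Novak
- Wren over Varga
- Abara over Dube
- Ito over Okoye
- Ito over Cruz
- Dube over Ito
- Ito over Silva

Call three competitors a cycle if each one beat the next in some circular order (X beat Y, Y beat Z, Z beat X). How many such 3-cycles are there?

25

Win totals: Dube 2, Silva 6, Wren 5, Abara 6, Varga 3, Novak 4, Okoye 2, Sato 4, Ito 8, Cruz 5.
A competitor with w wins dominates both others in C(w,2) triples; summing gives 1 + 15 + 10 + 15 + 3 + 6 + 1 + 6 + 28 + 10 = 95 transitive triples.
Total triples C(10,3) = 120, so cyclic triples = 120 − 95 = 25.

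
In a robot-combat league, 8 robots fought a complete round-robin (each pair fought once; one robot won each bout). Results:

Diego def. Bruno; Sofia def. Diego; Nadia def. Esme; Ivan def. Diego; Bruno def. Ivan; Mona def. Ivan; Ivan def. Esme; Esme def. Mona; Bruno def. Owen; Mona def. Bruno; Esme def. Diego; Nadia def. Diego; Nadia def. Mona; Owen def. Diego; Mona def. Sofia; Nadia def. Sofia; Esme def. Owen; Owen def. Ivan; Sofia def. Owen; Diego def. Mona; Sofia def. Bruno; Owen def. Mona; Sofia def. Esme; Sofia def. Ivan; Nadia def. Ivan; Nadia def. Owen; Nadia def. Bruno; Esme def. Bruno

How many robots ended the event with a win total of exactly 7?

1

Win totals: Diego 2, Mona 3, Nadia 7, Sofia 5, Owen 3, Esme 4, Bruno 2, Ivan 2.
Exactly 7: Nadia — 1 robot.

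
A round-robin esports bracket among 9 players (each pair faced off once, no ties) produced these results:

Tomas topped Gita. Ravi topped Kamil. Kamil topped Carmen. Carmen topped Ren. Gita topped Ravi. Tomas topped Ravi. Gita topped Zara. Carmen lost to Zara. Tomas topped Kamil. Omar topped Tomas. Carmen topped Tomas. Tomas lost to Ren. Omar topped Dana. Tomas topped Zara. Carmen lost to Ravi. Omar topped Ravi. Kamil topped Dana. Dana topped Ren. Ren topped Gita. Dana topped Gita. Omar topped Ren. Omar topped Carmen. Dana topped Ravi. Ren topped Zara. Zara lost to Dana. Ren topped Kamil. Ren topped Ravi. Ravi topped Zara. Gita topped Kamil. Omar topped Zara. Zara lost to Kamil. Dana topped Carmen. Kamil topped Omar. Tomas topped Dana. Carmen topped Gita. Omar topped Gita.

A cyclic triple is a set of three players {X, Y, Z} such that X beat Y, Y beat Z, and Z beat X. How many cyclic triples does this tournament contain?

Win totals: Dana 5, Ren 5, Ravi 3, Carmen 3, Kamil 4, Gita 3, Omar 7, Zara 1, Tomas 5.
A player with w wins dominates both others in C(w,2) triples; summing gives 10 + 10 + 3 + 3 + 6 + 3 + 21 + 0 + 10 = 66 transitive triples.
Total triples C(9,3) = 84, so cyclic triples = 84 − 66 = 18.

18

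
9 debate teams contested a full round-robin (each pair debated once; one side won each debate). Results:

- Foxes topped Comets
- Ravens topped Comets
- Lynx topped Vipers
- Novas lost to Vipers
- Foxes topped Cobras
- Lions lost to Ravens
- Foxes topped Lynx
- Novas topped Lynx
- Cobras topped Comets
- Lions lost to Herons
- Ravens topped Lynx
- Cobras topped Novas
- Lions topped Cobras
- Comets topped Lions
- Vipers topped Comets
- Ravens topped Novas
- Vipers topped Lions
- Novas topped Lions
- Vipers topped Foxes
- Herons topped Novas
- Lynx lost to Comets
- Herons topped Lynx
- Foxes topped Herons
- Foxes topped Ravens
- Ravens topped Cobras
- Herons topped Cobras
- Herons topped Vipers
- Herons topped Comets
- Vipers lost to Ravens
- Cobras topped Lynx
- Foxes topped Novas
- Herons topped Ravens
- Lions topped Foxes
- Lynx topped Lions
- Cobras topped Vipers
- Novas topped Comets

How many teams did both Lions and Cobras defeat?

0

Lions beat: Cobras, Foxes.
Cobras beat: Lynx, Comets, Novas, Vipers.
No one was beaten by both.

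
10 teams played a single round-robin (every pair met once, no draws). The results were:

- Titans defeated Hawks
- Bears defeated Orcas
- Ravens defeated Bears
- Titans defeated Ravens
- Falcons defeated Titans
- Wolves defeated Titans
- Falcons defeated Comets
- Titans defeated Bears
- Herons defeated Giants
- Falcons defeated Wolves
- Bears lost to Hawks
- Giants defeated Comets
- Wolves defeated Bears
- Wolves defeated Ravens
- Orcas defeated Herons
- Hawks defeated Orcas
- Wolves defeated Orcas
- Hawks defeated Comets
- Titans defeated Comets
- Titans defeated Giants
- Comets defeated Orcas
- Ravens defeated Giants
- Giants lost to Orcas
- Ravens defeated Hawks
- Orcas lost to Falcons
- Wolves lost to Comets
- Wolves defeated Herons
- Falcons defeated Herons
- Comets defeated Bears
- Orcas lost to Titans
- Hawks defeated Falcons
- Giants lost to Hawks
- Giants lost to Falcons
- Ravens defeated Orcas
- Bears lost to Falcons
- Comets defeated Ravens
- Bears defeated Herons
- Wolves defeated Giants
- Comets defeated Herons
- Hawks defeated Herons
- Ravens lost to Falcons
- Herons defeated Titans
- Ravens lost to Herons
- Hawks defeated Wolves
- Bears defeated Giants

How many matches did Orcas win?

2

Orcas' results: beat Giants, Herons; lost to Falcons, Hawks, Ravens, Bears, Wolves, Titans, Comets.
That is 2 wins.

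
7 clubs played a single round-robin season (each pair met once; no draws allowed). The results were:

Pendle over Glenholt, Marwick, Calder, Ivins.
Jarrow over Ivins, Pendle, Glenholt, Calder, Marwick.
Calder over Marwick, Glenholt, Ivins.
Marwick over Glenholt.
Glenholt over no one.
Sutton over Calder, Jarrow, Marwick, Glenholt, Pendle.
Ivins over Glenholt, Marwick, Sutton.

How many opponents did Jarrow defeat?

Jarrow's results: beat Calder, Pendle, Glenholt, Ivins, Marwick; lost to Sutton.
That is 5 wins.

5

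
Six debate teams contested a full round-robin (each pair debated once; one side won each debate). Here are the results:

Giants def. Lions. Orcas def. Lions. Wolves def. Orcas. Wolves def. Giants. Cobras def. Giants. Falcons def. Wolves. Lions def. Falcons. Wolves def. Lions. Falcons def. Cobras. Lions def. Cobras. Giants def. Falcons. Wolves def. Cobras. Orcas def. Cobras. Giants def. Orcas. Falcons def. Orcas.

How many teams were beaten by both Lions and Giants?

1

Lions beat: Falcons, Cobras.
Giants beat: Orcas, Lions, Falcons.
Both beat: Falcons — 1.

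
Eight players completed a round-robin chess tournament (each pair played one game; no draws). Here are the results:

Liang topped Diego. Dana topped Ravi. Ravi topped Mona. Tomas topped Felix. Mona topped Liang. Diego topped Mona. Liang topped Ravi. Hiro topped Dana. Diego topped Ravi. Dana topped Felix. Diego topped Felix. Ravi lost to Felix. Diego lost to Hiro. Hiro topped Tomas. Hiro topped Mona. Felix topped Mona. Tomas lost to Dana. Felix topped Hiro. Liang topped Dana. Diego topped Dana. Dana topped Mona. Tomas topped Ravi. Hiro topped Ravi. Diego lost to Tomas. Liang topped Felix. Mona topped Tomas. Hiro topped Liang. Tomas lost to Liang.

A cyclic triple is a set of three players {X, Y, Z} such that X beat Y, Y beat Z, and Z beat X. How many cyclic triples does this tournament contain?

12

Win totals: Diego 4, Hiro 6, Felix 3, Liang 5, Dana 4, Ravi 1, Tomas 3, Mona 2.
A player with w wins dominates both others in C(w,2) triples; summing gives 6 + 15 + 3 + 10 + 6 + 0 + 3 + 1 = 44 transitive triples.
Total triples C(8,3) = 56, so cyclic triples = 56 − 44 = 12.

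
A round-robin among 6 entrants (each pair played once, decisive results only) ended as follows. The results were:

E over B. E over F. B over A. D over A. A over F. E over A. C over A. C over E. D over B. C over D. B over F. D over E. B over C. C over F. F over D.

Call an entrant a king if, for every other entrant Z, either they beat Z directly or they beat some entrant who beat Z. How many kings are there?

A cannot reach B, C, E in two steps.
B reaches everyone (king).
C reaches everyone (king).
D reaches everyone (king).
E reaches everyone (king).
F cannot reach C in two steps.
Kings: B, C, D, E — 4.

4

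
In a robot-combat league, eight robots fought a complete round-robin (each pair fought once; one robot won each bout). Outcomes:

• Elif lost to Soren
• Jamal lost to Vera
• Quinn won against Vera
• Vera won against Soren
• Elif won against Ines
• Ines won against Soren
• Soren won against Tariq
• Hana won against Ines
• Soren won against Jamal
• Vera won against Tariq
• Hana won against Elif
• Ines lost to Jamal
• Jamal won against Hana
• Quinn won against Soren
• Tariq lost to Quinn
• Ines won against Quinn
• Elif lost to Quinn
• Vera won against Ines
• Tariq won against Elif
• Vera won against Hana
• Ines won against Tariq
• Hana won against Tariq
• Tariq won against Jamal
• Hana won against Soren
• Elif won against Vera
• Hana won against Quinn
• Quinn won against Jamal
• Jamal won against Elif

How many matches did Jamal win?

3

Jamal's results: beat Ines, Elif, Hana; lost to Soren, Quinn, Tariq, Vera.
That is 3 wins.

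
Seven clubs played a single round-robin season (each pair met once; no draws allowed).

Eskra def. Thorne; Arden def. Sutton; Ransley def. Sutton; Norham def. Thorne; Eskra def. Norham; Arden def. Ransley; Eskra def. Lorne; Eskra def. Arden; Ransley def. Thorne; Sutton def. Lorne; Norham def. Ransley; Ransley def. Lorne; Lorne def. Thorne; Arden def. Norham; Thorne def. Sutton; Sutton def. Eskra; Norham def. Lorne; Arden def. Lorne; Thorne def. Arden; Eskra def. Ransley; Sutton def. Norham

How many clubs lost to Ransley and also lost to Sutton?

1

Ransley beat: Sutton, Thorne, Lorne.
Sutton beat: Eskra, Norham, Lorne.
Both beat: Lorne — 1.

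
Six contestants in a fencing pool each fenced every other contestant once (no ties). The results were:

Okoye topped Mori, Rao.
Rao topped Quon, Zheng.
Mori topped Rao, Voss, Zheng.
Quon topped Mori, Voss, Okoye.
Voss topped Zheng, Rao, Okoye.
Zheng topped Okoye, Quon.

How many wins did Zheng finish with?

2

Zheng's results: beat Okoye, Quon; lost to Rao, Voss, Mori.
That is 2 wins.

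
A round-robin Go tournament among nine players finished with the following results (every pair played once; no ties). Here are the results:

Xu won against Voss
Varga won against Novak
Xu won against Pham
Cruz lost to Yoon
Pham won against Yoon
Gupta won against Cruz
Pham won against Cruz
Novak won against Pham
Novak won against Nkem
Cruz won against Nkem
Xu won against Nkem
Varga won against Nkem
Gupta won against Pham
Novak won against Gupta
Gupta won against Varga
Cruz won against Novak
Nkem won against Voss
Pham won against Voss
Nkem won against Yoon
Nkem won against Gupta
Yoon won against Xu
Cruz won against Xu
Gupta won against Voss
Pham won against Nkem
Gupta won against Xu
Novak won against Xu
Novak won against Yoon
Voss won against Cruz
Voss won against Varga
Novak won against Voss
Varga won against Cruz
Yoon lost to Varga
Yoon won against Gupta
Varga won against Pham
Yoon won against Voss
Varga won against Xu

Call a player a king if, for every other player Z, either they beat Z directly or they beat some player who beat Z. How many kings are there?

5

Cruz cannot reach Varga in two steps.
Yoon reaches everyone (king).
Novak reaches everyone (king).
Gupta reaches everyone (king).
Xu cannot reach Novak in two steps.
Pham reaches everyone (king).
Voss cannot reach Gupta in two steps.
Varga reaches everyone (king).
Nkem cannot reach Novak in two steps.
Kings: Yoon, Novak, Gupta, Pham, Varga — 5.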